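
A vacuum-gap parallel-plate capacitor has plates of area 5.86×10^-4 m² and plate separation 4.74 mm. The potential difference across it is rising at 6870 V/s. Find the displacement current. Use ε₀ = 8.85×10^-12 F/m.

The displacement current equals the charging current C dV/dt. With C = ε₀A/d = (8.85×10^-12)(5.86×10^-4)/(4.74×10^-3) = 1.094×10^-12 F, I_d = (1.094×10^-12)(6870) = 7.52×10^-9 A.

7.52×10^-9 A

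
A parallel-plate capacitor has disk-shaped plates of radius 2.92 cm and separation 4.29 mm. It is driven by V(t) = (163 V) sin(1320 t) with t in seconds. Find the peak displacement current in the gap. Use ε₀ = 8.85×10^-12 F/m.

(dE/dt)_max = V₀ω/d = 5.015×10^7 V/(m·s); ω = 1320 rad/s.
I_d,max = ε₀ A (dE/dt)_max = (8.85×10^-12)(2.679×10^-3)(5.015×10^7) = 1.19×10^-6 A.

1.19×10^-6 A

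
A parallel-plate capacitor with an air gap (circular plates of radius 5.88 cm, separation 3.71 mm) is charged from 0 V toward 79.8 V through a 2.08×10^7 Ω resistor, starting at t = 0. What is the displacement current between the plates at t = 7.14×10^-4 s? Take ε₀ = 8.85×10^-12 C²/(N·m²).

With C = ε₀A/d = (8.85×10^-12)(0.01086)/(3.71×10^-3) = 2.591×10^-11 F, the time constant is τ = RC = 5.389×10^-4 s, so t/τ = 1.325 and e^(−t/τ) = 0.2658.
I_d = I_cond = (V₀/R) e^(−t/τ) = (3.837×10^-6)(0.2658) = 1.02×10^-6 A.

1.02×10^-6 A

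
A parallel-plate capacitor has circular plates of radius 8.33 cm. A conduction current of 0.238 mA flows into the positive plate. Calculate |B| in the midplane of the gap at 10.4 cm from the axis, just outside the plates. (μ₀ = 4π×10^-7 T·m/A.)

Between the plates the displacement current equals the wire current: I_d = 0.238 mA = 2.38×10^-4 A.
For r ≥ R the full I_d is enclosed: B = μ₀ I_d/(2πr) = (4π×10^-7)(2.38×10^-4)/(2π·0.104) = 4.58×10^-10 T.

4.58×10^-10 T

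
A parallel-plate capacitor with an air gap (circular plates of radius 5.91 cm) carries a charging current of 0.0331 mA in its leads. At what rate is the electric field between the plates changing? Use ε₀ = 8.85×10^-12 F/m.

By continuity, I_d in the gap equals the 0.0331 mA flowing in the wire.
Then dE/dt = I_d/(ε₀A) = 3.41×10^8 V/(m·s).

3.41×10^8 V/(m·s)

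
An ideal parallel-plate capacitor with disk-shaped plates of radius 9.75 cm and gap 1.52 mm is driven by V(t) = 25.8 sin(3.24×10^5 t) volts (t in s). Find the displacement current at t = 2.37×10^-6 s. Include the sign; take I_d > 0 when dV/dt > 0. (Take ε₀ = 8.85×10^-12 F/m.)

dV/dt = (25.8)(3.24×10^5)·cos(0.76788) = 6.013×10^6 V/s.
I_d = C dV/dt with C = ε₀A/d = (8.85×10^-12)(0.02986)/(1.52×10^-3) = 1.739×10^-10 F, so I_d = (1.739×10^-10)(6.013×10^6) = 1.05×10^-3 A.

1.05×10^-3 A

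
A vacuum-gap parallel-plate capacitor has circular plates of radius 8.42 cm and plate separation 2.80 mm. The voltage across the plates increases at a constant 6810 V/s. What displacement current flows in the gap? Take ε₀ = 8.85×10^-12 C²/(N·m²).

4.79×10^-7 A

The displacement current equals the charging current C dV/dt. With C = ε₀A/d = (8.85×10^-12)(0.02227)/(2.80×10^-3) = 7.039×10^-11 F, I_d = (7.039×10^-11)(6810) = 4.79×10^-7 A.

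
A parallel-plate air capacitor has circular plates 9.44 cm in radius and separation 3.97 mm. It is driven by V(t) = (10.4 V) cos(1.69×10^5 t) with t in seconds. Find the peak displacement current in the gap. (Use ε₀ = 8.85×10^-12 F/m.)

1.10×10^-4 A

The displacement current equals the conduction current C dV/dt, which peaks at C V₀ ω.
With C = ε₀A/d = (8.85×10^-12)(0.02800)/(3.97×10^-3) = 6.242×10^-11 F and ω = 1.69×10^5 rad/s, I_d,max = (6.242×10^-11)(10.4)(1.69×10^5) = 1.10×10^-4 A.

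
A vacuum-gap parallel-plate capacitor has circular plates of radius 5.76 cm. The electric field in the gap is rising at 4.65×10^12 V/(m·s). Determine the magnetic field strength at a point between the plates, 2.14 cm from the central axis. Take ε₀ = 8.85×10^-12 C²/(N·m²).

5.53×10^-7 T

Through the whole plate area (πR² = 0.01042 m²), I_d = ε₀ πR² dE/dt = 0.4288 A.
An Ampèrian loop of radius r encloses a fraction (r/R)² of I_d. Then B·2πr = μ₀ I_d (r/R)², giving B = μ₀ I_d r/(2πR²) = 5.53×10^-7 T.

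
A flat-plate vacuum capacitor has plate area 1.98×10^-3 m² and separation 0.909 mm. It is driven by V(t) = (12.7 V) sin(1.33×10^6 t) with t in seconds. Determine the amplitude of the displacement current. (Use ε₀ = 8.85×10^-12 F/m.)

3.26×10^-4 A

The displacement current equals the conduction current C dV/dt, which peaks at C V₀ ω.
With C = ε₀A/d = (8.85×10^-12)(1.98×10^-3)/(9.09×10^-4) = 1.928×10^-11 F and ω = 1.33×10^6 rad/s, I_d,max = (1.928×10^-11)(12.7)(1.33×10^6) = 3.26×10^-4 A.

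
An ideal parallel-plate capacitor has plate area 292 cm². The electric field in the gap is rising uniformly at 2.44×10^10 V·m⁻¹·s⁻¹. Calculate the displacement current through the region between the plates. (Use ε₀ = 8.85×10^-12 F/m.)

6.31×10^-3 A

With a uniform field, Φ_E = EA, so I_d = ε₀ A dE/dt = 6.31×10^-3 A.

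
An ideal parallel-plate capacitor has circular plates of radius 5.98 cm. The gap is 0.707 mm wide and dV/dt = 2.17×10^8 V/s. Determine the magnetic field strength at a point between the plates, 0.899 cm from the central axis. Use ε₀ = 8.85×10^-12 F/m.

1.53×10^-8 T

I_d = C dV/dt with C = ε₀πR²/d = 1.406×10^-10 F, so I_d = (1.406×10^-10)(2.17×10^8) = 0.03051 A.
An Ampèrian loop of radius r encloses a fraction (r/R)² of I_d. Then B·2πr = μ₀ I_d (r/R)², giving B = μ₀ I_d r/(2πR²) = 1.53×10^-8 T.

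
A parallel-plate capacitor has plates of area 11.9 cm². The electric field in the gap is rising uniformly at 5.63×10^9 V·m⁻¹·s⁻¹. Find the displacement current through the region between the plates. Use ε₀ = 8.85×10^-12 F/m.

5.93×10^-5 A

The displacement current is ε₀ times dΦ_E/dt = ε₀ A dE/dt = (8.85×10^-12)(1.19×10^-3)(5.63×10^9) = 5.93×10^-5 A.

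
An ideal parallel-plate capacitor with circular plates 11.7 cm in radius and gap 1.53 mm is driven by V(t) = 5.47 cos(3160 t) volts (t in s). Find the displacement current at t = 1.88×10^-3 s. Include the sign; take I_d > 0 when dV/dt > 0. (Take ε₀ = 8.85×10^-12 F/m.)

1.44×10^-6 A

dV/dt = (5.47)(3160)·−sin(5.9408) = 5803 V/s.
I_d = C dV/dt with C = ε₀A/d = (8.85×10^-12)(0.04301)/(1.53×10^-3) = 2.488×10^-10 F, so I_d = (2.488×10^-10)(5803) = 1.44×10^-6 A.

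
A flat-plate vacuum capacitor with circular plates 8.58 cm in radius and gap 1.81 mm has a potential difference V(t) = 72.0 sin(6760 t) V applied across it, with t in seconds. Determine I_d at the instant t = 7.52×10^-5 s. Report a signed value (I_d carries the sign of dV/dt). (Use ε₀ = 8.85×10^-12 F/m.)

4.81×10^-5 A

C = ε₀A/d = (8.85×10^-12)(0.02313)/(1.81×10^-3) = 1.131×10^-10 F. dV/dt = V₀ω·cos(ωt); at ωt = 0.508352 rad this factor is 0.8735.
I_d = C dV/dt = (1.131×10^-10)(72.0)(6760)(0.8735) = 4.81×10^-5 A.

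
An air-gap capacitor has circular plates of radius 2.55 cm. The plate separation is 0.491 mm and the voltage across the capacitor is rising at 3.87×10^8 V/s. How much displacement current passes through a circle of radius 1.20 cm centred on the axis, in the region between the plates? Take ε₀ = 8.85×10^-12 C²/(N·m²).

dE/dt = (dV/dt)/d = 7.882×10^11 V/(m·s); I_d = ε₀(πR²)(dE/dt) = (8.85×10^-12)(2.043×10^-3)(7.882×10^11) = 0.01425 A.
Since J_d is uniform, the enclosed fraction is (r/R)² = 0.2215, giving I_d,enc = 3.16×10^-3 A.

3.16×10^-3 A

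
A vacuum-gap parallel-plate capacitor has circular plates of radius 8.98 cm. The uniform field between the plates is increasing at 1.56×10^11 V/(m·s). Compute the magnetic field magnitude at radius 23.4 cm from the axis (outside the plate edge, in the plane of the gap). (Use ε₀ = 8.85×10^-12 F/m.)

Total displacement current: I_d = ε₀(πR²)(dE/dt) = (8.85×10^-12)(0.02533)(1.56×10^11) = 0.03497 A.
With r > R the enclosed displacement current is the full I_d; B = μ₀ I_d / (2πr) = 2.99×10^-8 T.

2.99×10^-8 T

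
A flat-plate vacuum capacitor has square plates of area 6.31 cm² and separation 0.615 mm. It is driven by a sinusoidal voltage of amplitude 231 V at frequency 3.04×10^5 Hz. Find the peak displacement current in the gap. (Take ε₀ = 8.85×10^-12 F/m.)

The displacement current equals the conduction current C dV/dt, which peaks at C V₀ ω.
With C = ε₀A/d = (8.85×10^-12)(6.31×10^-4)/(6.15×10^-4) = 9.080×10^-12 F and ω = 2πf = 1.910×10^6 rad/s, I_d,max = (9.080×10^-12)(231)(1.910×10^6) = 4.01×10^-3 A.

4.01×10^-3 A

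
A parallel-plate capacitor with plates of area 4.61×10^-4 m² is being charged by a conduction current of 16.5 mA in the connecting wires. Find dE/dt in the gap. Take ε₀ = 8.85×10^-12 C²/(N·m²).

4.04×10^12 V/(m·s)

The displacement current between the plates equals the conduction current, I_d = 16.5 mA.
Then dE/dt = I_d/(ε₀A) = 4.04×10^12 V/(m·s).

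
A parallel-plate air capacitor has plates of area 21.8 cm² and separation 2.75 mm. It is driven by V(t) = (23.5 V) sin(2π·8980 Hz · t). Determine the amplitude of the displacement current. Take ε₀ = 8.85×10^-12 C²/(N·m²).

9.30×10^-6 A

C = ε₀A/d = (8.85×10^-12)(2.18×10^-3)/(2.75×10^-3) = 7.016×10^-12 F; ω = 2πf = 5.642×10^4 rad/s.
I_d = C dV/dt, so |I_d|_max = C V₀ ω = (7.016×10^-12)(23.5)(5.642×10^4) = 9.30×10^-6 A.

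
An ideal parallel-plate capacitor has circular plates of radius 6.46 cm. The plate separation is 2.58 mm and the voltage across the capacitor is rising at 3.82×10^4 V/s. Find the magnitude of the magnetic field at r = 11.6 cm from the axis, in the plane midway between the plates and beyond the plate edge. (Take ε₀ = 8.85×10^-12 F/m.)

dE/dt = (dV/dt)/d = 1.481×10^7 V/(m·s); I_d = ε₀(πR²)(dE/dt) = (8.85×10^-12)(0.01311)(1.481×10^7) = 1.718×10^-6 A.
For r ≥ R the full I_d is enclosed: B = μ₀ I_d/(2πr) = (4π×10^-7)(1.718×10^-6)/(2π·0.116) = 2.96×10^-12 T.

2.96×10^-12 T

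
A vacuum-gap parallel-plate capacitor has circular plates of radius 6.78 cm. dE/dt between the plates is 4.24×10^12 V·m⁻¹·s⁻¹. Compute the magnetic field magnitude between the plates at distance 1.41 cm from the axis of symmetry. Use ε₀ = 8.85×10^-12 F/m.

Through the whole plate area (πR² = 0.01444 m²), I_d = ε₀ πR² dE/dt = 0.5418 A.
An Ampèrian loop of radius r encloses a fraction (r/R)² of I_d. Then B·2πr = μ₀ I_d (r/R)², giving B = μ₀ I_d r/(2πR²) = 3.32×10^-7 T.

3.32×10^-7 T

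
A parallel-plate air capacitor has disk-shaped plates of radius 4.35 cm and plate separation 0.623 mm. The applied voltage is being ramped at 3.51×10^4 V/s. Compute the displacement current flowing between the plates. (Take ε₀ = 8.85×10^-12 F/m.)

The field between the plates is E = V/d, so dE/dt = (3.51×10^4)/(6.23×10^-4 m) = 5.634×10^7 V/(m·s).
I_d = ε₀ A (dE/dt) = (8.85×10^-12)(5.945×10^-3)(5.634×10^7) = 2.96×10^-6 A.

2.96×10^-6 A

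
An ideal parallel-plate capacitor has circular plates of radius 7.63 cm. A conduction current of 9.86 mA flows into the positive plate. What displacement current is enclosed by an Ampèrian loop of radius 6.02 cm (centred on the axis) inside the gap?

Between the plates the displacement current equals the wire current: I_d = 9.86 mA = 9.86×10^-3 A.
The field is uniform, so I_d,enc = I_d (r/R)² = (9.86×10^-3)(6.02/7.63)² = 6.14×10^-3 A.

6.14×10^-3 A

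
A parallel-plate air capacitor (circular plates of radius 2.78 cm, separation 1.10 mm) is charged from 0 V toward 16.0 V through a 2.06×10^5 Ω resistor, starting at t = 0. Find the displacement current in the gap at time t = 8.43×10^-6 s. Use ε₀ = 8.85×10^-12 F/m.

C = ε₀A/d = (8.85×10^-12)(2.428×10^-3)/(1.10×10^-3) = 1.953×10^-11 F, so τ = RC = 4.023×10^-6 s.
The conduction current is I(t) = (V₀/R) e^(−t/τ), and the displacement current between the plates equals it.
t/τ = 2.095; I_d = (16.0/2.06×10^5) · e^(−2.095) = (7.767×10^-5)(0.1231) = 9.56×10^-6 A.

9.56×10^-6 A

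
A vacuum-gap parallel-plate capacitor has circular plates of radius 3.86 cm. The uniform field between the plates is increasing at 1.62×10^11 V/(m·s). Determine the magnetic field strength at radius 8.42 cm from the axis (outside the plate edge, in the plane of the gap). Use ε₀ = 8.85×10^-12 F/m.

Through the whole plate area (πR² = 4.681×10^-3 m²), I_d = ε₀ πR² dE/dt = 6.711×10^-3 A.
With r > R the enclosed displacement current is the full I_d; B = μ₀ I_d / (2πr) = 1.59×10^-8 T.

1.59×10^-8 T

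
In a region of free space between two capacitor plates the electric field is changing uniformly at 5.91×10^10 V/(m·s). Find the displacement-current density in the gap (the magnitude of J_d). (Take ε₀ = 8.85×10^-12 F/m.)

J_d = ε₀ dE/dt = (8.85×10^-12)(5.91×10^10) = 0.523 A/m².

0.523 A/m²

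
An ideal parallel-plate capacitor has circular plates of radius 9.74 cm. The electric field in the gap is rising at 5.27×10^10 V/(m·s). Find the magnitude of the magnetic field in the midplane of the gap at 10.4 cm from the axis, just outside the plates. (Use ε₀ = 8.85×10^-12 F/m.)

2.67×10^-8 T

I_d = ε₀ dΦ_E/dt = ε₀ πR² (dE/dt) = (8.85×10^-12)(0.02980)(5.27×10^10) = 0.01390 A through the full plate area.
For r ≥ R the full I_d is enclosed: B = μ₀ I_d/(2πr) = (4π×10^-7)(0.01390)/(2π·0.104) = 2.67×10^-8 T.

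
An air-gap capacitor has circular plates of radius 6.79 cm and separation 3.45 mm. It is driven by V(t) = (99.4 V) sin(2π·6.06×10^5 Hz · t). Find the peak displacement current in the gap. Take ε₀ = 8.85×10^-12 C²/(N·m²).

C = ε₀A/d = (8.85×10^-12)(0.01448)/(3.45×10^-3) = 3.714×10^-11 F; ω = 2πf = 3.808×10^6 rad/s.
I_d = C dV/dt, so |I_d|_max = C V₀ ω = (3.714×10^-11)(99.4)(3.808×10^6) = 0.0141 A.

0.0141 A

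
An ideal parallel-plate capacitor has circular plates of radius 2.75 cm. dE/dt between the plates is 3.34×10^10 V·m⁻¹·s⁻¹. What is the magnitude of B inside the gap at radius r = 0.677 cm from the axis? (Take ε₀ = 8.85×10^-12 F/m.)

Through the whole plate area (πR² = 2.376×10^-3 m²), I_d = ε₀ πR² dE/dt = 7.023×10^-4 A.
∮B·dl = μ₀ I_d,enc with I_d,enc = I_d r²/R² = 4.256×10^-5 A; so B = μ₀ I_d,enc/(2πr) = 1.26×10^-9 T.

1.26×10^-9 T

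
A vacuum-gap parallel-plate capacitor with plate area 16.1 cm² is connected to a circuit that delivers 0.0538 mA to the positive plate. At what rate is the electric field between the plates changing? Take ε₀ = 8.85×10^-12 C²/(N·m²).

Charge continuity gives I_d = I = 5.38×10^-5 A between the plates.
Since I_d = ε₀ A dE/dt, dE/dt = I_d/(ε₀A) = (5.38×10^-5)/((8.85×10^-12)(1.61×10^-3)) = 3.78×10^9 V/(m·s).

3.78×10^9 V/(m·s)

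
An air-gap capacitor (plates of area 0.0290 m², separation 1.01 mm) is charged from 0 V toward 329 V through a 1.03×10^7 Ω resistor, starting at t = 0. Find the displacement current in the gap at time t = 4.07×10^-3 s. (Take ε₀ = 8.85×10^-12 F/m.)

6.75×10^-6 A

With C = ε₀A/d = (8.85×10^-12)(0.0290)/(1.01×10^-3) = 2.541×10^-10 F, the time constant is τ = RC = 2.617×10^-3 s, so t/τ = 1.555 and e^(−t/τ) = 0.2112.
I_d = I_cond = (V₀/R) e^(−t/τ) = (3.194×10^-5)(0.2112) = 6.75×10^-6 A.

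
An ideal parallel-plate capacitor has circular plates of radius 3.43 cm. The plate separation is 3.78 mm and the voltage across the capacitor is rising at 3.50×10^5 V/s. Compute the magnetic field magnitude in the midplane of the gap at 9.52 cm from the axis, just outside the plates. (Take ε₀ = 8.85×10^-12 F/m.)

6.36×10^-12 T

With E = V/d, dE/dt = 9.259×10^7 V/(m·s) and πR² = 3.696×10^-3 m², giving I_d = ε₀ πR² dE/dt = 3.029×10^-6 A.
With r > R the enclosed displacement current is the full I_d; B = μ₀ I_d / (2πr) = 6.36×10^-12 T.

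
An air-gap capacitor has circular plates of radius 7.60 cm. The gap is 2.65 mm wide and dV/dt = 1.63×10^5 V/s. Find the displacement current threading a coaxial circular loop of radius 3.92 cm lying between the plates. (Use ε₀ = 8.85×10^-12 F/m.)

2.63×10^-6 A

With E = V/d, dE/dt = 6.151×10^7 V/(m·s) and πR² = 0.01815 m², giving I_d = ε₀ πR² dE/dt = 9.880×10^-6 A.
Since J_d is uniform, the enclosed fraction is (r/R)² = 0.2660, giving I_d,enc = 2.63×10^-6 A.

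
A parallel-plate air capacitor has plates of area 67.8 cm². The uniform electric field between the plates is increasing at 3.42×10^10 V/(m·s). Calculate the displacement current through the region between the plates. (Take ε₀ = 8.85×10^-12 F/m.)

With a uniform field, Φ_E = EA, so I_d = ε₀ A dE/dt = 2.05×10^-3 A.

2.05×10^-3 A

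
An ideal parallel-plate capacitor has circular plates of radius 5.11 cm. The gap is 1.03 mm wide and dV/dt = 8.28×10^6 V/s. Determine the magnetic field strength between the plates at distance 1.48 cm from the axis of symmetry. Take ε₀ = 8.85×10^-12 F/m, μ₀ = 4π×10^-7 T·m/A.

6.62×10^-10 T

I_d = C dV/dt with C = ε₀πR²/d = 7.048×10^-11 F, so I_d = (7.048×10^-11)(8.28×10^6) = 5.836×10^-4 A.
For r < R the Ampère–Maxwell law gives B(2πr) = μ₀ I_d (r²/R²), so B = μ₀ I_d r/(2πR²) = (4π×10^-7)(5.836×10^-4)(0.0148)/(2π·0.0511²) = 6.62×10^-10 T.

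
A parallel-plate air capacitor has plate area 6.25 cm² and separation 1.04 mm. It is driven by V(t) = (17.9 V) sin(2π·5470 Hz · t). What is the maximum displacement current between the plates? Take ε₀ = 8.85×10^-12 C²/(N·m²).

(dE/dt)_max = V₀ω/d = 5.916×10^8 V/(m·s); ω = 2πf = 3.437×10^4 rad/s.
I_d,max = ε₀ A (dE/dt)_max = (8.85×10^-12)(6.25×10^-4)(5.916×10^8) = 3.27×10^-6 A.

3.27×10^-6 A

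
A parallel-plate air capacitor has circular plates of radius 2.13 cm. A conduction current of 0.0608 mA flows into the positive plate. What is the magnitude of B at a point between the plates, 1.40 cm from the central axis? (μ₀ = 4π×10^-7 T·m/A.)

3.75×10^-10 T

No conduction current crosses the gap, so I_d there equals the 6.08×10^-5 A in the leads.
For r < R the Ampère–Maxwell law gives B(2πr) = μ₀ I_d (r²/R²), so B = μ₀ I_d r/(2πR²) = (4π×10^-7)(6.08×10^-5)(0.0140)/(2π·0.0213²) = 3.75×10^-10 T.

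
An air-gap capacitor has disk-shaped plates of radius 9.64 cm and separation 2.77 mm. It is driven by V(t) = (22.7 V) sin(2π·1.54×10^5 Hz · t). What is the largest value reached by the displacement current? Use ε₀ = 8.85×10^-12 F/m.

The displacement current equals the conduction current C dV/dt, which peaks at C V₀ ω.
With C = ε₀A/d = (8.85×10^-12)(0.02919)/(2.77×10^-3) = 9.326×10^-11 F and ω = 2πf = 9.676×10^5 rad/s, I_d,max = (9.326×10^-11)(22.7)(9.676×10^5) = 2.05×10^-3 A.

2.05×10^-3 A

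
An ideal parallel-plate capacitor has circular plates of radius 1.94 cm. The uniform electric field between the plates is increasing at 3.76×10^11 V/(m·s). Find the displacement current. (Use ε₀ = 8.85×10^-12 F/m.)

The displacement current is ε₀ times dΦ_E/dt = ε₀ A dE/dt = (8.85×10^-12)(1.182×10^-3)(3.76×10^11) = 3.93×10^-3 A.

3.93×10^-3 A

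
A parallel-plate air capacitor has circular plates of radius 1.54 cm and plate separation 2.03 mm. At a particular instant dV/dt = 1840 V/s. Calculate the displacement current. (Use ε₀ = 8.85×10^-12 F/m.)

The field between the plates is E = V/d, so dE/dt = (1840)/(2.03×10^-3 m) = 9.064×10^5 V/(m·s).
I_d = ε₀ A (dE/dt) = (8.85×10^-12)(7.451×10^-4)(9.064×10^5) = 5.98×10^-9 A.

5.98×10^-9 A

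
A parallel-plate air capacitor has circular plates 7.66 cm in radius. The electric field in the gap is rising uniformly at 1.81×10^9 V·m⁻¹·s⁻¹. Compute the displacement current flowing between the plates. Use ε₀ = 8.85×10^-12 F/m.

2.95×10^-4 A

With a uniform field, Φ_E = EA, so I_d = ε₀ A dE/dt = 2.95×10^-4 A.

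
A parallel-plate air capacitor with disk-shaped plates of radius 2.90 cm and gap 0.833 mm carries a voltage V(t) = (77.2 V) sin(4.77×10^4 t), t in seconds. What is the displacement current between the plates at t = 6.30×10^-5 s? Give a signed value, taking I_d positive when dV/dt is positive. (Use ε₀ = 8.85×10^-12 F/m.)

C = ε₀A/d = (8.85×10^-12)(2.642×10^-3)/(8.33×10^-4) = 2.807×10^-11 F. dV/dt = V₀ω·cos(ωt); at ωt = 3.0051 rad this factor is -0.9907.
I_d = C dV/dt = (2.807×10^-11)(77.2)(4.77×10^4)(-0.9907) = -1.02×10^-4 A.

-1.02×10^-4 A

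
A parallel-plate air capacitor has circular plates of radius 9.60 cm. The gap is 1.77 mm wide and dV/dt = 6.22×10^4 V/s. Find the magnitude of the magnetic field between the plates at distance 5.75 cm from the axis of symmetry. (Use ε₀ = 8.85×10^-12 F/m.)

1.12×10^-11 T

I_d = C dV/dt with C = ε₀πR²/d = 1.447×10^-10 F, so I_d = (1.447×10^-10)(6.22×10^4) = 9.000×10^-6 A.
An Ampèrian loop of radius r encloses a fraction (r/R)² of I_d. Then B·2πr = μ₀ I_d (r/R)², giving B = μ₀ I_d r/(2πR²) = 1.12×10^-11 T.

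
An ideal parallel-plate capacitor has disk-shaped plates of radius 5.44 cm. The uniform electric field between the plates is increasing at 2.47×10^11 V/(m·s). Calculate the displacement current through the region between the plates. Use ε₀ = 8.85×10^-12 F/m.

With a uniform field, Φ_E = EA, so I_d = ε₀ A dE/dt = 0.0203 A.

0.0203 A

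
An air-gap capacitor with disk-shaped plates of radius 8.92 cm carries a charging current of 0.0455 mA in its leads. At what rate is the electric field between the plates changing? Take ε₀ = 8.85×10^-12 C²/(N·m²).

2.06×10^8 V/(m·s)

By continuity, I_d in the gap equals the 0.0455 mA flowing in the wire.
Then dE/dt = I_d/(ε₀A) = 2.06×10^8 V/(m·s).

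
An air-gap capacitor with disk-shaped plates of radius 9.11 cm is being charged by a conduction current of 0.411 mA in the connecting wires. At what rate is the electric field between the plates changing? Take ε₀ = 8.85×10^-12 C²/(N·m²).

1.78×10^9 V/(m·s)

The displacement current between the plates equals the conduction current, I_d = 0.411 mA.
Then dE/dt = I_d/(ε₀A) = 1.78×10^9 V/(m·s).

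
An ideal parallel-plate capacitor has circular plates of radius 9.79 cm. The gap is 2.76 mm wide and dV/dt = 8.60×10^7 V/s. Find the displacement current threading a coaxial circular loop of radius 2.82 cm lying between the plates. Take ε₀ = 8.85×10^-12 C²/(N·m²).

6.89×10^-4 A

I_d = C dV/dt with C = ε₀πR²/d = 9.655×10^-11 F, so I_d = (9.655×10^-11)(8.60×10^7) = 8.303×10^-3 A.
Through an area πr² the displacement current is I_d·(πr²/πR²) = I_d (r/R)² = 6.89×10^-4 A.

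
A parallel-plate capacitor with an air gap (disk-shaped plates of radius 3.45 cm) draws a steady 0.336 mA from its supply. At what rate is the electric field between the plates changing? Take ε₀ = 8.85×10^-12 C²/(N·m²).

The displacement current between the plates equals the conduction current, I_d = 0.336 mA.
Inverting I_d = ε₀ A dE/dt gives dE/dt = 3.36×10^-4 / (8.85×10^-12 · 3.739×10^-3) = 1.02×10^10 V/(m·s).

1.02×10^10 V/(m·s)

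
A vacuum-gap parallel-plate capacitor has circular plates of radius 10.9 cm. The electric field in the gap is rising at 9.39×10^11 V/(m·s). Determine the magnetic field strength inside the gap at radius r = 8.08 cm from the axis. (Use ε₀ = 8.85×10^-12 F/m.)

Through the whole plate area (πR² = 0.03733 m²), I_d = ε₀ πR² dE/dt = 0.3102 A.
An Ampèrian loop of radius r encloses a fraction (r/R)² of I_d. Then B·2πr = μ₀ I_d (r/R)², giving B = μ₀ I_d r/(2πR²) = 4.22×10^-7 T.

4.22×10^-7 T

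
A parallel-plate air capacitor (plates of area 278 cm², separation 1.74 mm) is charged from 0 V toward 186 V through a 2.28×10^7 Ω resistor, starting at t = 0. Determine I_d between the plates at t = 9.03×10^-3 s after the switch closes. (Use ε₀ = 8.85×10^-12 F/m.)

With C = ε₀A/d = (8.85×10^-12)(0.0278)/(1.74×10^-3) = 1.414×10^-10 F, the time constant is τ = RC = 3.224×10^-3 s, so t/τ = 2.801 and e^(−t/τ) = 0.06075.
I_d = I_cond = (V₀/R) e^(−t/τ) = (8.158×10^-6)(0.06075) = 4.96×10^-7 A.

4.96×10^-7 A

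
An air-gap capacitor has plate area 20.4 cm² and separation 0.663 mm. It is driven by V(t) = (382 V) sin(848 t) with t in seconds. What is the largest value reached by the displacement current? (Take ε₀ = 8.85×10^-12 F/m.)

(dE/dt)_max = V₀ω/d = 4.886×10^8 V/(m·s); ω = 848 rad/s.
I_d,max = ε₀ A (dE/dt)_max = (8.85×10^-12)(2.04×10^-3)(4.886×10^8) = 8.82×10^-6 A.

8.82×10^-6 A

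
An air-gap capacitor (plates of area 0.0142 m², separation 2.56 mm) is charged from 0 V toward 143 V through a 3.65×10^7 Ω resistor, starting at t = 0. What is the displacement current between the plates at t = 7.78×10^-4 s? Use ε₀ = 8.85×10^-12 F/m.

C = ε₀A/d = (8.85×10^-12)(0.0142)/(2.56×10^-3) = 4.909×10^-11 F and τ = RC = 1.792×10^-3 s. I_d in the gap equals the RC charging current.
I_d(t) = (V₀/R) e^(−t/τ) = 3.918×10^-6 · e^(−0.4342) = 2.54×10^-6 A.

2.54×10^-6 A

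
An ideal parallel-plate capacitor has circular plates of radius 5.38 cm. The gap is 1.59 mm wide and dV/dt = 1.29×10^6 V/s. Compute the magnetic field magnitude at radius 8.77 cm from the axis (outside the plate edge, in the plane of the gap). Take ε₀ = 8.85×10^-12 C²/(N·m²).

1.49×10^-10 T

dE/dt = (dV/dt)/d = 8.113×10^8 V/(m·s); I_d = ε₀(πR²)(dE/dt) = (8.85×10^-12)(9.093×10^-3)(8.113×10^8) = 6.529×10^-5 A.
For r ≥ R the full I_d is enclosed: B = μ₀ I_d/(2πr) = (4π×10^-7)(6.529×10^-5)/(2π·0.0877) = 1.49×10^-10 T.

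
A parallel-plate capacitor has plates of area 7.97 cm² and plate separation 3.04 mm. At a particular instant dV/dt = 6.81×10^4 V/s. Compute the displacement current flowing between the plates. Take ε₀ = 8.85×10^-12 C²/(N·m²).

The displacement current equals the charging current C dV/dt. With C = ε₀A/d = (8.85×10^-12)(7.97×10^-4)/(3.04×10^-3) = 2.320×10^-12 F, I_d = (2.320×10^-12)(6.81×10^4) = 1.58×10^-7 A.

1.58×10^-7 A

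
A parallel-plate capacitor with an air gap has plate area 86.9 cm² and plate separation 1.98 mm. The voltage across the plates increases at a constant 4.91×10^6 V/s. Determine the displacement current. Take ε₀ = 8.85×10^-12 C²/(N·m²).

1.91×10^-4 A

E = V/d so dE/dt = (dV/dt)/d = 2.480×10^9 V/(m·s), and I_d = ε₀ A dE/dt = (8.85×10^-12)(8.69×10^-3)(2.480×10^9) = 1.91×10^-4 A.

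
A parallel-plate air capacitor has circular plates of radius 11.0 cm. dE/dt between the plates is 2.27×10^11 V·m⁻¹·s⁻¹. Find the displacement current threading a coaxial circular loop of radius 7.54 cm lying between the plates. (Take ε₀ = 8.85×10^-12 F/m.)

I_d = ε₀ dΦ_E/dt = ε₀ πR² (dE/dt) = (8.85×10^-12)(0.03801)(2.27×10^11) = 0.07636 A through the full plate area.
Through an area πr² the displacement current is I_d·(πr²/πR²) = I_d (r/R)² = 0.0359 A.

0.0359 A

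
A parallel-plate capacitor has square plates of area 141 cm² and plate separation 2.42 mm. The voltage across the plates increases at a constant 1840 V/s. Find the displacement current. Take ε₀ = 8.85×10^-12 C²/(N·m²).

E = V/d so dE/dt = (dV/dt)/d = 7.603×10^5 V/(m·s), and I_d = ε₀ A dE/dt = (8.85×10^-12)(0.0141)(7.603×10^5) = 9.49×10^-8 A.

9.49×10^-8 A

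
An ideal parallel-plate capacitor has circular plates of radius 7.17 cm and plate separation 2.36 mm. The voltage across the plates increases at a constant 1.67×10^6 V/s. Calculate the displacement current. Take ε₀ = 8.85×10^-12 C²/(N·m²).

C = ε₀A/d = (8.85×10^-12)(0.01615)/(2.36×10^-3) = 6.056×10^-11 F.
I_d = C dV/dt = (6.056×10^-11)(1.67×10^6) = 1.01×10^-4 A.

1.01×10^-4 A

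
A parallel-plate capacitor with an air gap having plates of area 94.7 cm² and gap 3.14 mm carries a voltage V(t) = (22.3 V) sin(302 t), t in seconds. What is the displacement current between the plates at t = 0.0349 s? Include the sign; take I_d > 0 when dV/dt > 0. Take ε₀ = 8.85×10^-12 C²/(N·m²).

-7.91×10^-8 A

dV/dt = (22.3)(302)·cos(10.5398) = -2964 V/s.
I_d = C dV/dt with C = ε₀A/d = (8.85×10^-12)(9.47×10^-3)/(3.14×10^-3) = 2.669×10^-11 F, so I_d = (2.669×10^-11)(-2964) = -7.91×10^-8 A.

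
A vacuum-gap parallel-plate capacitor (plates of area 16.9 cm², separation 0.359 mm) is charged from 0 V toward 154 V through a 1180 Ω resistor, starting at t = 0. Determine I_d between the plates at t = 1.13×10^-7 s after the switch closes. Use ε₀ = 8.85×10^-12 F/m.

C = ε₀A/d = (8.85×10^-12)(1.69×10^-3)/(3.59×10^-4) = 4.166×10^-11 F and τ = RC = 4.916×10^-8 s. I_d in the gap equals the RC charging current.
I_d(t) = (V₀/R) e^(−t/τ) = 0.1305 · e^(−2.299) = 0.0131 A.

0.0131 A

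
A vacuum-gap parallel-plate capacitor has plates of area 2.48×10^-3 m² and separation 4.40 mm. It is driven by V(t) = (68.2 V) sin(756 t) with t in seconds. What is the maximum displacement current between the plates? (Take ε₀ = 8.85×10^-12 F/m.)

2.57×10^-7 A

The displacement current equals the conduction current C dV/dt, which peaks at C V₀ ω.
With C = ε₀A/d = (8.85×10^-12)(2.48×10^-3)/(4.40×10^-3) = 4.988×10^-12 F and ω = 756 rad/s, I_d,max = (4.988×10^-12)(68.2)(756) = 2.57×10^-7 A.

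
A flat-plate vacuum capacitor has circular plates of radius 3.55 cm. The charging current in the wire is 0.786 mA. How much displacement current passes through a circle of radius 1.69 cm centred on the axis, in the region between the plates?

No conduction current crosses the gap, so I_d there equals the 7.86×10^-4 A in the leads.
The field is uniform, so I_d,enc = I_d (r/R)² = (7.86×10^-4)(1.69/3.55)² = 1.78×10^-4 A.

1.78×10^-4 A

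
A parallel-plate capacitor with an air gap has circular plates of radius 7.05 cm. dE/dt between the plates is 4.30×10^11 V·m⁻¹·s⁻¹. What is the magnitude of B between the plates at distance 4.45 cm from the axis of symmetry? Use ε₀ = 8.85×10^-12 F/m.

1.06×10^-7 T

I_d = ε₀ dΦ_E/dt = ε₀ πR² (dE/dt) = (8.85×10^-12)(0.01561)(4.30×10^11) = 0.05940 A through the full plate area.
An Ampèrian loop of radius r encloses a fraction (r/R)² of I_d. Then B·2πr = μ₀ I_d (r/R)², giving B = μ₀ I_d r/(2πR²) = 1.06×10^-7 T.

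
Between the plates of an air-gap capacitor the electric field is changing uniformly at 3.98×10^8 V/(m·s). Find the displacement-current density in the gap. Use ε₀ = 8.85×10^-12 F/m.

3.52×10^-3 A/m²

The displacement-current density is ε₀ ∂E/∂t = (8.85×10^-12)(3.98×10^8) = 3.52×10^-3 A/m².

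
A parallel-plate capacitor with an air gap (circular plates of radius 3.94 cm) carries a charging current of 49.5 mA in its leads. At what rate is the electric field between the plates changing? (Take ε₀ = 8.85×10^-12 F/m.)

By continuity, I_d in the gap equals the 49.5 mA flowing in the wire.
Inverting I_d = ε₀ A dE/dt gives dE/dt = 0.0495 / (8.85×10^-12 · 4.877×10^-3) = 1.15×10^12 V/(m·s).

1.15×10^12 V/(m·s)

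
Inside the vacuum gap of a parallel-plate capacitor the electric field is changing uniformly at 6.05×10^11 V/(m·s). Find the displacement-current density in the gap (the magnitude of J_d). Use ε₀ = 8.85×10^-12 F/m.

J_d = ε₀ dE/dt = (8.85×10^-12)(6.05×10^11) = 5.35 A/m².

5.35 A/m²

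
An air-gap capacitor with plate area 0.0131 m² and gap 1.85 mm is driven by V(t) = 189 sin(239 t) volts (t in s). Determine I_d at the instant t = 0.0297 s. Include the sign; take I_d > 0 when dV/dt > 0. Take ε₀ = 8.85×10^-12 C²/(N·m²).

1.94×10^-6 A

dE/dt = (V₀ω/d)·cos(ωt) with ωt = 7.0983 rad: (189)(239)(0.6858)/(1.85×10^-3) = 1.675×10^7 V/(m·s).
I_d = ε₀ A dE/dt = (8.85×10^-12)(0.0131)(1.675×10^7) = 1.94×10^-6 A.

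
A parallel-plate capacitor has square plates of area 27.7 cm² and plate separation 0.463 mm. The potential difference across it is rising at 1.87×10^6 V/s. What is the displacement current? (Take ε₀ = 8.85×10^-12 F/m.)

9.90×10^-5 A

The displacement current equals the charging current C dV/dt. With C = ε₀A/d = (8.85×10^-12)(2.77×10^-3)/(4.63×10^-4) = 5.295×10^-11 F, I_d = (5.295×10^-11)(1.87×10^6) = 9.90×10^-5 A.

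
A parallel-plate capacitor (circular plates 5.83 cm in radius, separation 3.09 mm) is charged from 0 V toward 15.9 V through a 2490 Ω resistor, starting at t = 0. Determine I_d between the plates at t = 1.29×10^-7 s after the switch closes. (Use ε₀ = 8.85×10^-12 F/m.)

1.17×10^-3 A

C = ε₀A/d = (8.85×10^-12)(0.01068)/(3.09×10^-3) = 3.059×10^-11 F, so τ = RC = 7.617×10^-8 s.
The conduction current is I(t) = (V₀/R) e^(−t/τ), and the displacement current between the plates equals it.
t/τ = 1.694; I_d = (15.9/2490) · e^(−1.694) = (6.386×10^-3)(0.1838) = 1.17×10^-3 A.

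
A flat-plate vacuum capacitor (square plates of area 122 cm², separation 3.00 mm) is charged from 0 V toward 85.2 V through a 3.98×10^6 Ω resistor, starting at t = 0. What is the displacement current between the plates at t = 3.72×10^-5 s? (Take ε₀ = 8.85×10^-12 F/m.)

With C = ε₀A/d = (8.85×10^-12)(0.0122)/(3.00×10^-3) = 3.599×10^-11 F, the time constant is τ = RC = 1.432×10^-4 s, so t/τ = 0.2598 and e^(−t/τ) = 0.7712.
I_d = I_cond = (V₀/R) e^(−t/τ) = (2.141×10^-5)(0.7712) = 1.65×10^-5 A.

1.65×10^-5 A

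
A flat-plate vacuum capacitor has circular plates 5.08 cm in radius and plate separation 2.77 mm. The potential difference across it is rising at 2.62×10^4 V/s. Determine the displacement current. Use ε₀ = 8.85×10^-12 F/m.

The displacement current equals the charging current C dV/dt. With C = ε₀A/d = (8.85×10^-12)(8.107×10^-3)/(2.77×10^-3) = 2.590×10^-11 F, I_d = (2.590×10^-11)(2.62×10^4) = 6.79×10^-7 A.

6.79×10^-7 A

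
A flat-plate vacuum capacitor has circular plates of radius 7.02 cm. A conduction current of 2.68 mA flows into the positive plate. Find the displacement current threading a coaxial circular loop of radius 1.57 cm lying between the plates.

Between the plates the displacement current equals the wire current: I_d = 2.68 mA = 2.68×10^-3 A.
Since J_d is uniform, the enclosed fraction is (r/R)² = 0.05002, giving I_d,enc = 1.34×10^-4 A.

1.34×10^-4 A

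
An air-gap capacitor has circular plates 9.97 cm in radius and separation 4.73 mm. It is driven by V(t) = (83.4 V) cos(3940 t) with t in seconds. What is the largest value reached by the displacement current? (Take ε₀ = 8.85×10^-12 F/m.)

The displacement current equals the conduction current C dV/dt, which peaks at C V₀ ω.
With C = ε₀A/d = (8.85×10^-12)(0.03123)/(4.73×10^-3) = 5.843×10^-11 F and ω = 3940 rad/s, I_d,max = (5.843×10^-11)(83.4)(3940) = 1.92×10^-5 A.

1.92×10^-5 A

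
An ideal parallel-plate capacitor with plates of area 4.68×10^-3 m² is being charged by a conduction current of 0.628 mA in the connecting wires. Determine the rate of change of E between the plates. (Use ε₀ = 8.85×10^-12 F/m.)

1.52×10^10 V/(m·s)

The displacement current between the plates equals the conduction current, I_d = 0.628 mA.
Inverting I_d = ε₀ A dE/dt gives dE/dt = 6.28×10^-4 / (8.85×10^-12 · 4.68×10^-3) = 1.52×10^10 V/(m·s).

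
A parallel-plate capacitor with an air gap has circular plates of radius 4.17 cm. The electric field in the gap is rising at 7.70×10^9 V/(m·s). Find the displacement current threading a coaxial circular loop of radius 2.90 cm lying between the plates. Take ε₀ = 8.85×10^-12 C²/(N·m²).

1.80×10^-4 A

Through the whole plate area (πR² = 5.463×10^-3 m²), I_d = ε₀ πR² dE/dt = 3.723×10^-4 A.
Since J_d is uniform, the enclosed fraction is (r/R)² = 0.4836, giving I_d,enc = 1.80×10^-4 A.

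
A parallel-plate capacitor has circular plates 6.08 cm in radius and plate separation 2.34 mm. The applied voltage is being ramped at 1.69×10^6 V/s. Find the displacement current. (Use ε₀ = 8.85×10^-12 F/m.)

7.42×10^-5 A

The field between the plates is E = V/d, so dE/dt = (1.69×10^6)/(2.34×10^-3 m) = 7.222×10^8 V/(m·s).
I_d = ε₀ A (dE/dt) = (8.85×10^-12)(0.01161)(7.222×10^8) = 7.42×10^-5 A.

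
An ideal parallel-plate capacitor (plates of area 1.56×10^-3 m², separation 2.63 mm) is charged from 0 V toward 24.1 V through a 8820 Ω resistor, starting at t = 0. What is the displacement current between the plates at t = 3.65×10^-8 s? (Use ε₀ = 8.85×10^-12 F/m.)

C = ε₀A/d = (8.85×10^-12)(1.56×10^-3)/(2.63×10^-3) = 5.249×10^-12 F and τ = RC = 4.630×10^-8 s. I_d in the gap equals the RC charging current.
I_d(t) = (V₀/R) e^(−t/τ) = 2.732×10^-3 · e^(−0.7883) = 1.24×10^-3 A.

1.24×10^-3 A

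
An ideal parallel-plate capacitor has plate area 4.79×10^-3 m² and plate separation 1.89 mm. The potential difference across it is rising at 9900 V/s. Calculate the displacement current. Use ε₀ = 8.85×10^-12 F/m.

2.22×10^-7 A

The field between the plates is E = V/d, so dE/dt = (9900)/(1.89×10^-3 m) = 5.238×10^6 V/(m·s).
I_d = ε₀ A (dE/dt) = (8.85×10^-12)(4.79×10^-3)(5.238×10^6) = 2.22×10^-7 A.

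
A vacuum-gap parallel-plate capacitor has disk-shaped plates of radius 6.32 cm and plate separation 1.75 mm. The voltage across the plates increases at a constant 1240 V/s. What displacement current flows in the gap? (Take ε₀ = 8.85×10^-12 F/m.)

7.87×10^-8 A

The displacement current equals the charging current C dV/dt. With C = ε₀A/d = (8.85×10^-12)(0.01255)/(1.75×10^-3) = 6.347×10^-11 F, I_d = (6.347×10^-11)(1240) = 7.87×10^-8 A.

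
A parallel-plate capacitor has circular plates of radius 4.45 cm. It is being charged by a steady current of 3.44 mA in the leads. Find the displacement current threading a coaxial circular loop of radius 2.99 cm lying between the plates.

Between the plates the displacement current equals the wire current: I_d = 3.44 mA = 3.44×10^-3 A.
The field is uniform, so I_d,enc = I_d (r/R)² = (3.44×10^-3)(2.99/4.45)² = 1.55×10^-3 A.

1.55×10^-3 A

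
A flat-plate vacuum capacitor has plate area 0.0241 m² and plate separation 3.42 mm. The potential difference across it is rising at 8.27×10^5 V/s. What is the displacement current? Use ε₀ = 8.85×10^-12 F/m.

5.16×10^-5 A

E = V/d so dE/dt = (dV/dt)/d = 2.418×10^8 V/(m·s), and I_d = ε₀ A dE/dt = (8.85×10^-12)(0.0241)(2.418×10^8) = 5.16×10^-5 A.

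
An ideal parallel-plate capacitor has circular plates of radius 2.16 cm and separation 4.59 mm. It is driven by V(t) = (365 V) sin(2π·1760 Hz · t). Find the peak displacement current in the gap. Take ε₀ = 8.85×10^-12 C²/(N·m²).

1.14×10^-5 A

The displacement current equals the conduction current C dV/dt, which peaks at C V₀ ω.
With C = ε₀A/d = (8.85×10^-12)(1.466×10^-3)/(4.59×10^-3) = 2.827×10^-12 F and ω = 2πf = 1.106×10^4 rad/s, I_d,max = (2.827×10^-12)(365)(1.106×10^4) = 1.14×10^-5 A.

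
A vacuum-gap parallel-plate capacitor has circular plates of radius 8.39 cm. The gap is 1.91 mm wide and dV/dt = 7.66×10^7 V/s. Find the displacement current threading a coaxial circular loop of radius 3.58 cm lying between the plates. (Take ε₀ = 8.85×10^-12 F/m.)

I_d = C dV/dt with C = ε₀πR²/d = 1.024×10^-10 F, so I_d = (1.024×10^-10)(7.66×10^7) = 7.844×10^-3 A.
Through an area πr² the displacement current is I_d·(πr²/πR²) = I_d (r/R)² = 1.43×10^-3 A.

1.43×10^-3 A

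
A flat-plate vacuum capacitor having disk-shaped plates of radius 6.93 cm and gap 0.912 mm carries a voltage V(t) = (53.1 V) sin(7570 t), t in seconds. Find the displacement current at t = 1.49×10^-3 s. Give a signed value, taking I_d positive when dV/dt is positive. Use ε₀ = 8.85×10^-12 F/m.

1.65×10^-5 A

dE/dt = (V₀ω/d)·cos(ωt) with ωt = 11.2793 rad: (53.1)(7570)(0.2799)/(9.12×10^-4) = 1.234×10^8 V/(m·s).
I_d = ε₀ A dE/dt = (8.85×10^-12)(0.01509)(1.234×10^8) = 1.65×10^-5 A.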